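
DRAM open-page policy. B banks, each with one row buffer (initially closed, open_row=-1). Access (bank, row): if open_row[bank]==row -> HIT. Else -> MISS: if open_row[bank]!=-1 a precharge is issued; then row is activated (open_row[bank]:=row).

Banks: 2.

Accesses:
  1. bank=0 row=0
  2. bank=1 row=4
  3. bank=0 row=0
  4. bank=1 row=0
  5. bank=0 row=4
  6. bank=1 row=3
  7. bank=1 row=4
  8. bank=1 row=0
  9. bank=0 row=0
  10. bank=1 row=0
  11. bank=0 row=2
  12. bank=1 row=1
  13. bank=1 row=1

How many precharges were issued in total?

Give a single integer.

Acc 1: bank0 row0 -> MISS (open row0); precharges=0
Acc 2: bank1 row4 -> MISS (open row4); precharges=0
Acc 3: bank0 row0 -> HIT
Acc 4: bank1 row0 -> MISS (open row0); precharges=1
Acc 5: bank0 row4 -> MISS (open row4); precharges=2
Acc 6: bank1 row3 -> MISS (open row3); precharges=3
Acc 7: bank1 row4 -> MISS (open row4); precharges=4
Acc 8: bank1 row0 -> MISS (open row0); precharges=5
Acc 9: bank0 row0 -> MISS (open row0); precharges=6
Acc 10: bank1 row0 -> HIT
Acc 11: bank0 row2 -> MISS (open row2); precharges=7
Acc 12: bank1 row1 -> MISS (open row1); precharges=8
Acc 13: bank1 row1 -> HIT

Answer: 8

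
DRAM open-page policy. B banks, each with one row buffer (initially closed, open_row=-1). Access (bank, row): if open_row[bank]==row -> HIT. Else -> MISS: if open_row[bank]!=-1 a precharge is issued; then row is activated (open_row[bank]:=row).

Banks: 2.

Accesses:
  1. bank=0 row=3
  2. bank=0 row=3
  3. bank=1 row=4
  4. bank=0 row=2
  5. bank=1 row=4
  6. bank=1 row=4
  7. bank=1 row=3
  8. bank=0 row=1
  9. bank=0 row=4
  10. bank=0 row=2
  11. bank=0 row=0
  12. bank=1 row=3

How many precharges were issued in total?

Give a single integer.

Acc 1: bank0 row3 -> MISS (open row3); precharges=0
Acc 2: bank0 row3 -> HIT
Acc 3: bank1 row4 -> MISS (open row4); precharges=0
Acc 4: bank0 row2 -> MISS (open row2); precharges=1
Acc 5: bank1 row4 -> HIT
Acc 6: bank1 row4 -> HIT
Acc 7: bank1 row3 -> MISS (open row3); precharges=2
Acc 8: bank0 row1 -> MISS (open row1); precharges=3
Acc 9: bank0 row4 -> MISS (open row4); precharges=4
Acc 10: bank0 row2 -> MISS (open row2); precharges=5
Acc 11: bank0 row0 -> MISS (open row0); precharges=6
Acc 12: bank1 row3 -> HIT

Answer: 6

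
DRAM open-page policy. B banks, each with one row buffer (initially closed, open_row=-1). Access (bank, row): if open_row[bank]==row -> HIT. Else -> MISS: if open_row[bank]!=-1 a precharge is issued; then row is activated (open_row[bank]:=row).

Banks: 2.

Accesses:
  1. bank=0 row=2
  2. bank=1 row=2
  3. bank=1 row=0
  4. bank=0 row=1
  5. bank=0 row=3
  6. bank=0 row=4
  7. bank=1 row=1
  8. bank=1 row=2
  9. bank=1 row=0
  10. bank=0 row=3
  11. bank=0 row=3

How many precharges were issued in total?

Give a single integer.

Answer: 8

Derivation:
Acc 1: bank0 row2 -> MISS (open row2); precharges=0
Acc 2: bank1 row2 -> MISS (open row2); precharges=0
Acc 3: bank1 row0 -> MISS (open row0); precharges=1
Acc 4: bank0 row1 -> MISS (open row1); precharges=2
Acc 5: bank0 row3 -> MISS (open row3); precharges=3
Acc 6: bank0 row4 -> MISS (open row4); precharges=4
Acc 7: bank1 row1 -> MISS (open row1); precharges=5
Acc 8: bank1 row2 -> MISS (open row2); precharges=6
Acc 9: bank1 row0 -> MISS (open row0); precharges=7
Acc 10: bank0 row3 -> MISS (open row3); precharges=8
Acc 11: bank0 row3 -> HIT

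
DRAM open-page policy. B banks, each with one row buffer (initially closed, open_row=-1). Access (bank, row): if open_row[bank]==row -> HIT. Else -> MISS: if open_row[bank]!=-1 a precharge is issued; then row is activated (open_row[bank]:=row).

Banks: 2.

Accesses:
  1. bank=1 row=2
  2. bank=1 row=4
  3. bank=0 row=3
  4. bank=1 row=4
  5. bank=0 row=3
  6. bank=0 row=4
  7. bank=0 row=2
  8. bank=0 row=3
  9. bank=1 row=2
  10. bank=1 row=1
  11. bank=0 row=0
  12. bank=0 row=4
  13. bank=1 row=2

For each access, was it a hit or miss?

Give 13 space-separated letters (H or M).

Answer: M M M H H M M M M M M M M

Derivation:
Acc 1: bank1 row2 -> MISS (open row2); precharges=0
Acc 2: bank1 row4 -> MISS (open row4); precharges=1
Acc 3: bank0 row3 -> MISS (open row3); precharges=1
Acc 4: bank1 row4 -> HIT
Acc 5: bank0 row3 -> HIT
Acc 6: bank0 row4 -> MISS (open row4); precharges=2
Acc 7: bank0 row2 -> MISS (open row2); precharges=3
Acc 8: bank0 row3 -> MISS (open row3); precharges=4
Acc 9: bank1 row2 -> MISS (open row2); precharges=5
Acc 10: bank1 row1 -> MISS (open row1); precharges=6
Acc 11: bank0 row0 -> MISS (open row0); precharges=7
Acc 12: bank0 row4 -> MISS (open row4); precharges=8
Acc 13: bank1 row2 -> MISS (open row2); precharges=9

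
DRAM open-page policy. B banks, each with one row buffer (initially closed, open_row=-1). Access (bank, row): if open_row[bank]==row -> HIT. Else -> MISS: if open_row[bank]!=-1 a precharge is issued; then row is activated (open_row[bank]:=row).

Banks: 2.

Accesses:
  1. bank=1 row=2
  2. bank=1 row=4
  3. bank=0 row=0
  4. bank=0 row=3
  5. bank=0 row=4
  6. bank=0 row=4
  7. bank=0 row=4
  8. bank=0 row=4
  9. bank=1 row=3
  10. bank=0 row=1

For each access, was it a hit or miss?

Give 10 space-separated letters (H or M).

Acc 1: bank1 row2 -> MISS (open row2); precharges=0
Acc 2: bank1 row4 -> MISS (open row4); precharges=1
Acc 3: bank0 row0 -> MISS (open row0); precharges=1
Acc 4: bank0 row3 -> MISS (open row3); precharges=2
Acc 5: bank0 row4 -> MISS (open row4); precharges=3
Acc 6: bank0 row4 -> HIT
Acc 7: bank0 row4 -> HIT
Acc 8: bank0 row4 -> HIT
Acc 9: bank1 row3 -> MISS (open row3); precharges=4
Acc 10: bank0 row1 -> MISS (open row1); precharges=5

Answer: M M M M M H H H M M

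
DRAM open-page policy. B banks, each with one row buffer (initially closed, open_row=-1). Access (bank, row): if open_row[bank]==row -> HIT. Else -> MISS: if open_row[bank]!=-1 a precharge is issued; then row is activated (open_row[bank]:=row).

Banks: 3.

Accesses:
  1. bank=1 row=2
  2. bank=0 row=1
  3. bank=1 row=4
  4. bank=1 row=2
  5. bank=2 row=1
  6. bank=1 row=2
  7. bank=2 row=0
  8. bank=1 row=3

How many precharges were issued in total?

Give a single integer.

Answer: 4

Derivation:
Acc 1: bank1 row2 -> MISS (open row2); precharges=0
Acc 2: bank0 row1 -> MISS (open row1); precharges=0
Acc 3: bank1 row4 -> MISS (open row4); precharges=1
Acc 4: bank1 row2 -> MISS (open row2); precharges=2
Acc 5: bank2 row1 -> MISS (open row1); precharges=2
Acc 6: bank1 row2 -> HIT
Acc 7: bank2 row0 -> MISS (open row0); precharges=3
Acc 8: bank1 row3 -> MISS (open row3); precharges=4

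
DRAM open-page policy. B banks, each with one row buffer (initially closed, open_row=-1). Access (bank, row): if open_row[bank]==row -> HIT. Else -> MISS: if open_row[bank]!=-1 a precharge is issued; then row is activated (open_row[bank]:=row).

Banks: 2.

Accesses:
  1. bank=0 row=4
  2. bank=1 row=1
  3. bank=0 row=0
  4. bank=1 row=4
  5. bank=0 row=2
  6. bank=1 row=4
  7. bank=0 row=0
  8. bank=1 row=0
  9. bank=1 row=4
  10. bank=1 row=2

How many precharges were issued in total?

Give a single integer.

Acc 1: bank0 row4 -> MISS (open row4); precharges=0
Acc 2: bank1 row1 -> MISS (open row1); precharges=0
Acc 3: bank0 row0 -> MISS (open row0); precharges=1
Acc 4: bank1 row4 -> MISS (open row4); precharges=2
Acc 5: bank0 row2 -> MISS (open row2); precharges=3
Acc 6: bank1 row4 -> HIT
Acc 7: bank0 row0 -> MISS (open row0); precharges=4
Acc 8: bank1 row0 -> MISS (open row0); precharges=5
Acc 9: bank1 row4 -> MISS (open row4); precharges=6
Acc 10: bank1 row2 -> MISS (open row2); precharges=7

Answer: 7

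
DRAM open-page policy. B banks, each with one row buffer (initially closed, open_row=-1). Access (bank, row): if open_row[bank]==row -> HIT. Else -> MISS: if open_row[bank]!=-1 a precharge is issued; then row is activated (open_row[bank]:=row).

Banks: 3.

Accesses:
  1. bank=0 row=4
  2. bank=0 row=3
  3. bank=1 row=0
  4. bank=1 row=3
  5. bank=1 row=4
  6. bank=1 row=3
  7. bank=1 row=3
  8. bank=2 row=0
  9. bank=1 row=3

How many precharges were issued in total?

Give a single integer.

Answer: 4

Derivation:
Acc 1: bank0 row4 -> MISS (open row4); precharges=0
Acc 2: bank0 row3 -> MISS (open row3); precharges=1
Acc 3: bank1 row0 -> MISS (open row0); precharges=1
Acc 4: bank1 row3 -> MISS (open row3); precharges=2
Acc 5: bank1 row4 -> MISS (open row4); precharges=3
Acc 6: bank1 row3 -> MISS (open row3); precharges=4
Acc 7: bank1 row3 -> HIT
Acc 8: bank2 row0 -> MISS (open row0); precharges=4
Acc 9: bank1 row3 -> HIT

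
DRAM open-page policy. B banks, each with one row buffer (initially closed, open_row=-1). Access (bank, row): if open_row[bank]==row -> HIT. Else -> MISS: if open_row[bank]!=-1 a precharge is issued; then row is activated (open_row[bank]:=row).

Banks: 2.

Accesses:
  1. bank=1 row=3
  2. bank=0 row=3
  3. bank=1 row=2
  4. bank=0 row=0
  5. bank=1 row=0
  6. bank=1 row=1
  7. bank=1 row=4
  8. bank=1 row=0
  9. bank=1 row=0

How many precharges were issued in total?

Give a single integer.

Answer: 6

Derivation:
Acc 1: bank1 row3 -> MISS (open row3); precharges=0
Acc 2: bank0 row3 -> MISS (open row3); precharges=0
Acc 3: bank1 row2 -> MISS (open row2); precharges=1
Acc 4: bank0 row0 -> MISS (open row0); precharges=2
Acc 5: bank1 row0 -> MISS (open row0); precharges=3
Acc 6: bank1 row1 -> MISS (open row1); precharges=4
Acc 7: bank1 row4 -> MISS (open row4); precharges=5
Acc 8: bank1 row0 -> MISS (open row0); precharges=6
Acc 9: bank1 row0 -> HIT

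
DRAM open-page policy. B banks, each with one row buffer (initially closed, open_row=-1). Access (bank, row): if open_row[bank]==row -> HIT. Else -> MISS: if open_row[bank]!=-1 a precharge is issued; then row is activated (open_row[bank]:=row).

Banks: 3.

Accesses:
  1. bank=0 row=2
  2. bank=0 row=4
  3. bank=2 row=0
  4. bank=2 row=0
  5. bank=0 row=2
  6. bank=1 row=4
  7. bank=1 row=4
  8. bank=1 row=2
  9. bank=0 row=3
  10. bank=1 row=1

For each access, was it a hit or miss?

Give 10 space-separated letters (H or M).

Acc 1: bank0 row2 -> MISS (open row2); precharges=0
Acc 2: bank0 row4 -> MISS (open row4); precharges=1
Acc 3: bank2 row0 -> MISS (open row0); precharges=1
Acc 4: bank2 row0 -> HIT
Acc 5: bank0 row2 -> MISS (open row2); precharges=2
Acc 6: bank1 row4 -> MISS (open row4); precharges=2
Acc 7: bank1 row4 -> HIT
Acc 8: bank1 row2 -> MISS (open row2); precharges=3
Acc 9: bank0 row3 -> MISS (open row3); precharges=4
Acc 10: bank1 row1 -> MISS (open row1); precharges=5

Answer: M M M H M M H M M M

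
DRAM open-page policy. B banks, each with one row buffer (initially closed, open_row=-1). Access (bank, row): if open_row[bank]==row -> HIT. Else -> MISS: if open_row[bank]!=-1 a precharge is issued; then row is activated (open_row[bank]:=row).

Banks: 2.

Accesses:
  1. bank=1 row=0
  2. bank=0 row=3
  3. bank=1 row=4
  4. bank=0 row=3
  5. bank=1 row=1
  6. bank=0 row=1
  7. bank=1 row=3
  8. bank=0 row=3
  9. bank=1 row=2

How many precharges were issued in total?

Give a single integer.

Answer: 6

Derivation:
Acc 1: bank1 row0 -> MISS (open row0); precharges=0
Acc 2: bank0 row3 -> MISS (open row3); precharges=0
Acc 3: bank1 row4 -> MISS (open row4); precharges=1
Acc 4: bank0 row3 -> HIT
Acc 5: bank1 row1 -> MISS (open row1); precharges=2
Acc 6: bank0 row1 -> MISS (open row1); precharges=3
Acc 7: bank1 row3 -> MISS (open row3); precharges=4
Acc 8: bank0 row3 -> MISS (open row3); precharges=5
Acc 9: bank1 row2 -> MISS (open row2); precharges=6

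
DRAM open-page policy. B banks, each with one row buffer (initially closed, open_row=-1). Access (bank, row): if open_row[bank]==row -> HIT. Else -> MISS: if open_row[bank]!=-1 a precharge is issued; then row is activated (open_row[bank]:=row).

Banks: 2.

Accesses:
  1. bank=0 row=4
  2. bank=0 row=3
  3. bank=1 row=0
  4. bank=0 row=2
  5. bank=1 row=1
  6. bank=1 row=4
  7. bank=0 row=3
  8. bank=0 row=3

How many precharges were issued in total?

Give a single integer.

Answer: 5

Derivation:
Acc 1: bank0 row4 -> MISS (open row4); precharges=0
Acc 2: bank0 row3 -> MISS (open row3); precharges=1
Acc 3: bank1 row0 -> MISS (open row0); precharges=1
Acc 4: bank0 row2 -> MISS (open row2); precharges=2
Acc 5: bank1 row1 -> MISS (open row1); precharges=3
Acc 6: bank1 row4 -> MISS (open row4); precharges=4
Acc 7: bank0 row3 -> MISS (open row3); precharges=5
Acc 8: bank0 row3 -> HIT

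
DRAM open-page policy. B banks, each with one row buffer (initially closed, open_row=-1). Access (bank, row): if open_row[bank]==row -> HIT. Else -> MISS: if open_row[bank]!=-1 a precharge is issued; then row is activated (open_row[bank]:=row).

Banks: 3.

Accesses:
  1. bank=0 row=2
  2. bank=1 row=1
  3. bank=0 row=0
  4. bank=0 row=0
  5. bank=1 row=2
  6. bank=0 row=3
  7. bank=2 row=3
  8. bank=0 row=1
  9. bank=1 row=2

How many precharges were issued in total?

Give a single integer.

Acc 1: bank0 row2 -> MISS (open row2); precharges=0
Acc 2: bank1 row1 -> MISS (open row1); precharges=0
Acc 3: bank0 row0 -> MISS (open row0); precharges=1
Acc 4: bank0 row0 -> HIT
Acc 5: bank1 row2 -> MISS (open row2); precharges=2
Acc 6: bank0 row3 -> MISS (open row3); precharges=3
Acc 7: bank2 row3 -> MISS (open row3); precharges=3
Acc 8: bank0 row1 -> MISS (open row1); precharges=4
Acc 9: bank1 row2 -> HIT

Answer: 4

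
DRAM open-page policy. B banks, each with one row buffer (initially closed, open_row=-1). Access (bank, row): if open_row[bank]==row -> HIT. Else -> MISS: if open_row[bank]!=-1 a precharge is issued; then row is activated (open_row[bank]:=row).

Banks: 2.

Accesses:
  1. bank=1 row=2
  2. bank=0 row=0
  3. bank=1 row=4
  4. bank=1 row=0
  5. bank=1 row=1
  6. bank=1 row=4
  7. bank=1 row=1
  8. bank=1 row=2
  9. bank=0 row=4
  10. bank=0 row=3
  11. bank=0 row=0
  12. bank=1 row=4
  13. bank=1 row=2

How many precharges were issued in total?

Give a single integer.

Acc 1: bank1 row2 -> MISS (open row2); precharges=0
Acc 2: bank0 row0 -> MISS (open row0); precharges=0
Acc 3: bank1 row4 -> MISS (open row4); precharges=1
Acc 4: bank1 row0 -> MISS (open row0); precharges=2
Acc 5: bank1 row1 -> MISS (open row1); precharges=3
Acc 6: bank1 row4 -> MISS (open row4); precharges=4
Acc 7: bank1 row1 -> MISS (open row1); precharges=5
Acc 8: bank1 row2 -> MISS (open row2); precharges=6
Acc 9: bank0 row4 -> MISS (open row4); precharges=7
Acc 10: bank0 row3 -> MISS (open row3); precharges=8
Acc 11: bank0 row0 -> MISS (open row0); precharges=9
Acc 12: bank1 row4 -> MISS (open row4); precharges=10
Acc 13: bank1 row2 -> MISS (open row2); precharges=11

Answer: 11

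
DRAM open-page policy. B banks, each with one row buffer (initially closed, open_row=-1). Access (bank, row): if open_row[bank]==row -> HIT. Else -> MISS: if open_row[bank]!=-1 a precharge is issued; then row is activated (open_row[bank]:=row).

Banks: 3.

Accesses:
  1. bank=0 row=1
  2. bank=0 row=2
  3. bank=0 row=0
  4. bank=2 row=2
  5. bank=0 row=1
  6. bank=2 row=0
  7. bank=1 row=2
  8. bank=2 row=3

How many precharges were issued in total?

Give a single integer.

Answer: 5

Derivation:
Acc 1: bank0 row1 -> MISS (open row1); precharges=0
Acc 2: bank0 row2 -> MISS (open row2); precharges=1
Acc 3: bank0 row0 -> MISS (open row0); precharges=2
Acc 4: bank2 row2 -> MISS (open row2); precharges=2
Acc 5: bank0 row1 -> MISS (open row1); precharges=3
Acc 6: bank2 row0 -> MISS (open row0); precharges=4
Acc 7: bank1 row2 -> MISS (open row2); precharges=4
Acc 8: bank2 row3 -> MISS (open row3); precharges=5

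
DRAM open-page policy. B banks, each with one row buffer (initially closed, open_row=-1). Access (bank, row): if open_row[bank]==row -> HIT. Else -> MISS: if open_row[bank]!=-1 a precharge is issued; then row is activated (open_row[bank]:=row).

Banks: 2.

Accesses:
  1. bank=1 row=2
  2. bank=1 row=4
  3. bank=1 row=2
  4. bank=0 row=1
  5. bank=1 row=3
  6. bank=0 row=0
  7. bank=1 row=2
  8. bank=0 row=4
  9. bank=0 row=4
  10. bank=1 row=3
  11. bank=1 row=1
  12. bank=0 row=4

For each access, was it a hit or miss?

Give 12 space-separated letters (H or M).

Answer: M M M M M M M M H M M H

Derivation:
Acc 1: bank1 row2 -> MISS (open row2); precharges=0
Acc 2: bank1 row4 -> MISS (open row4); precharges=1
Acc 3: bank1 row2 -> MISS (open row2); precharges=2
Acc 4: bank0 row1 -> MISS (open row1); precharges=2
Acc 5: bank1 row3 -> MISS (open row3); precharges=3
Acc 6: bank0 row0 -> MISS (open row0); precharges=4
Acc 7: bank1 row2 -> MISS (open row2); precharges=5
Acc 8: bank0 row4 -> MISS (open row4); precharges=6
Acc 9: bank0 row4 -> HIT
Acc 10: bank1 row3 -> MISS (open row3); precharges=7
Acc 11: bank1 row1 -> MISS (open row1); precharges=8
Acc 12: bank0 row4 -> HIT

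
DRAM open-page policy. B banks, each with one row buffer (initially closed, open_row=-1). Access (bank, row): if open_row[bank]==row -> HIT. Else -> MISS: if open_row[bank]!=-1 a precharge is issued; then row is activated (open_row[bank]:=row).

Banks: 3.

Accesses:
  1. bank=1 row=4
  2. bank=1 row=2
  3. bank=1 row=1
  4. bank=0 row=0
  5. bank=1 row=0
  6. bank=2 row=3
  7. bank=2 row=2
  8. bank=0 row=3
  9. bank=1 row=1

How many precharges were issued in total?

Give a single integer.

Acc 1: bank1 row4 -> MISS (open row4); precharges=0
Acc 2: bank1 row2 -> MISS (open row2); precharges=1
Acc 3: bank1 row1 -> MISS (open row1); precharges=2
Acc 4: bank0 row0 -> MISS (open row0); precharges=2
Acc 5: bank1 row0 -> MISS (open row0); precharges=3
Acc 6: bank2 row3 -> MISS (open row3); precharges=3
Acc 7: bank2 row2 -> MISS (open row2); precharges=4
Acc 8: bank0 row3 -> MISS (open row3); precharges=5
Acc 9: bank1 row1 -> MISS (open row1); precharges=6

Answer: 6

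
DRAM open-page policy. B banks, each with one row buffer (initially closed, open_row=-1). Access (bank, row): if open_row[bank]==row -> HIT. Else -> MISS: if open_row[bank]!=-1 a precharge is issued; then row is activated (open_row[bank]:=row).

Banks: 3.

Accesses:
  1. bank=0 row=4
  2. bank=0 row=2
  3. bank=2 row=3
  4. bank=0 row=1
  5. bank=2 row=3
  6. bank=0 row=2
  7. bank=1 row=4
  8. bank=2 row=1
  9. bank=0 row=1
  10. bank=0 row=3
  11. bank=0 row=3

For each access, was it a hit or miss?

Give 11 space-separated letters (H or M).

Acc 1: bank0 row4 -> MISS (open row4); precharges=0
Acc 2: bank0 row2 -> MISS (open row2); precharges=1
Acc 3: bank2 row3 -> MISS (open row3); precharges=1
Acc 4: bank0 row1 -> MISS (open row1); precharges=2
Acc 5: bank2 row3 -> HIT
Acc 6: bank0 row2 -> MISS (open row2); precharges=3
Acc 7: bank1 row4 -> MISS (open row4); precharges=3
Acc 8: bank2 row1 -> MISS (open row1); precharges=4
Acc 9: bank0 row1 -> MISS (open row1); precharges=5
Acc 10: bank0 row3 -> MISS (open row3); precharges=6
Acc 11: bank0 row3 -> HIT

Answer: M M M M H M M M M M H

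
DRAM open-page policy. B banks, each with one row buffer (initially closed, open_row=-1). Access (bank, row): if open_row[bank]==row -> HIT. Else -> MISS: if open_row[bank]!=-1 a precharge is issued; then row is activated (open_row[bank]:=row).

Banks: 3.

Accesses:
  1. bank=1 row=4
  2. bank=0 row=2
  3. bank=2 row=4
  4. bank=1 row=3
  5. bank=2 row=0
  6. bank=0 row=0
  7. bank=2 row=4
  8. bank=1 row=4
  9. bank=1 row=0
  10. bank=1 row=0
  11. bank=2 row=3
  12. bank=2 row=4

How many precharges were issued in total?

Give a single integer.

Acc 1: bank1 row4 -> MISS (open row4); precharges=0
Acc 2: bank0 row2 -> MISS (open row2); precharges=0
Acc 3: bank2 row4 -> MISS (open row4); precharges=0
Acc 4: bank1 row3 -> MISS (open row3); precharges=1
Acc 5: bank2 row0 -> MISS (open row0); precharges=2
Acc 6: bank0 row0 -> MISS (open row0); precharges=3
Acc 7: bank2 row4 -> MISS (open row4); precharges=4
Acc 8: bank1 row4 -> MISS (open row4); precharges=5
Acc 9: bank1 row0 -> MISS (open row0); precharges=6
Acc 10: bank1 row0 -> HIT
Acc 11: bank2 row3 -> MISS (open row3); precharges=7
Acc 12: bank2 row4 -> MISS (open row4); precharges=8

Answer: 8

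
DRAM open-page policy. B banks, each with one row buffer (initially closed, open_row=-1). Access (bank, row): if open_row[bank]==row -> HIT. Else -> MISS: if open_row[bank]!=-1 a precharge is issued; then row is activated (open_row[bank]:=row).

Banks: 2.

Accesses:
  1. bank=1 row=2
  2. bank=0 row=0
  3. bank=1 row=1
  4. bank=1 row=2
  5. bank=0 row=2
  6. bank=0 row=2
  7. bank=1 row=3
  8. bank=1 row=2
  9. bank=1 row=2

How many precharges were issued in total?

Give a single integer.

Acc 1: bank1 row2 -> MISS (open row2); precharges=0
Acc 2: bank0 row0 -> MISS (open row0); precharges=0
Acc 3: bank1 row1 -> MISS (open row1); precharges=1
Acc 4: bank1 row2 -> MISS (open row2); precharges=2
Acc 5: bank0 row2 -> MISS (open row2); precharges=3
Acc 6: bank0 row2 -> HIT
Acc 7: bank1 row3 -> MISS (open row3); precharges=4
Acc 8: bank1 row2 -> MISS (open row2); precharges=5
Acc 9: bank1 row2 -> HIT

Answer: 5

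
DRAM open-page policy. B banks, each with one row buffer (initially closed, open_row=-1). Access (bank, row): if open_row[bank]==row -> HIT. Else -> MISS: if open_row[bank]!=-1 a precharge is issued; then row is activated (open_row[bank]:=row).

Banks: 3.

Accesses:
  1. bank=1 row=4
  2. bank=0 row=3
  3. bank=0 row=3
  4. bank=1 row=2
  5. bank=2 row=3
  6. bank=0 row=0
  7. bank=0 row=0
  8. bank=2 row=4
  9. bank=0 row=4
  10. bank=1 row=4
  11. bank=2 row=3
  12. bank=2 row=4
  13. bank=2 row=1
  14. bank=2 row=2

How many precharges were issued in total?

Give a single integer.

Acc 1: bank1 row4 -> MISS (open row4); precharges=0
Acc 2: bank0 row3 -> MISS (open row3); precharges=0
Acc 3: bank0 row3 -> HIT
Acc 4: bank1 row2 -> MISS (open row2); precharges=1
Acc 5: bank2 row3 -> MISS (open row3); precharges=1
Acc 6: bank0 row0 -> MISS (open row0); precharges=2
Acc 7: bank0 row0 -> HIT
Acc 8: bank2 row4 -> MISS (open row4); precharges=3
Acc 9: bank0 row4 -> MISS (open row4); precharges=4
Acc 10: bank1 row4 -> MISS (open row4); precharges=5
Acc 11: bank2 row3 -> MISS (open row3); precharges=6
Acc 12: bank2 row4 -> MISS (open row4); precharges=7
Acc 13: bank2 row1 -> MISS (open row1); precharges=8
Acc 14: bank2 row2 -> MISS (open row2); precharges=9

Answer: 9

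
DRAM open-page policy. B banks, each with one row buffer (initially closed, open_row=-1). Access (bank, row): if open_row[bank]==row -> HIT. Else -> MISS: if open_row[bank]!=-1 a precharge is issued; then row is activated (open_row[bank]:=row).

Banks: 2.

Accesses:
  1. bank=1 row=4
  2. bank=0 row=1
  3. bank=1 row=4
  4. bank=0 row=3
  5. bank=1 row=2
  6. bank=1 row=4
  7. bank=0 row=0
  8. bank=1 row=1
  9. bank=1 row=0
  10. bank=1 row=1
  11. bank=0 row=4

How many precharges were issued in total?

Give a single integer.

Acc 1: bank1 row4 -> MISS (open row4); precharges=0
Acc 2: bank0 row1 -> MISS (open row1); precharges=0
Acc 3: bank1 row4 -> HIT
Acc 4: bank0 row3 -> MISS (open row3); precharges=1
Acc 5: bank1 row2 -> MISS (open row2); precharges=2
Acc 6: bank1 row4 -> MISS (open row4); precharges=3
Acc 7: bank0 row0 -> MISS (open row0); precharges=4
Acc 8: bank1 row1 -> MISS (open row1); precharges=5
Acc 9: bank1 row0 -> MISS (open row0); precharges=6
Acc 10: bank1 row1 -> MISS (open row1); precharges=7
Acc 11: bank0 row4 -> MISS (open row4); precharges=8

Answer: 8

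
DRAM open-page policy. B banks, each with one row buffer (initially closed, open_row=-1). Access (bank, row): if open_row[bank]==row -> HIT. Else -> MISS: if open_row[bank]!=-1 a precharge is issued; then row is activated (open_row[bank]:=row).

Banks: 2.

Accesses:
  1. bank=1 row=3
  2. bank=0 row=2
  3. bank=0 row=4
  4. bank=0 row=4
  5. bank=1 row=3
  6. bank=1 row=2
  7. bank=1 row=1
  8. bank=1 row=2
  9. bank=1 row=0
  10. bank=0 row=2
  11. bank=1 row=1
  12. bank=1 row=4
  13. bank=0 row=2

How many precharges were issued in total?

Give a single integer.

Answer: 8

Derivation:
Acc 1: bank1 row3 -> MISS (open row3); precharges=0
Acc 2: bank0 row2 -> MISS (open row2); precharges=0
Acc 3: bank0 row4 -> MISS (open row4); precharges=1
Acc 4: bank0 row4 -> HIT
Acc 5: bank1 row3 -> HIT
Acc 6: bank1 row2 -> MISS (open row2); precharges=2
Acc 7: bank1 row1 -> MISS (open row1); precharges=3
Acc 8: bank1 row2 -> MISS (open row2); precharges=4
Acc 9: bank1 row0 -> MISS (open row0); precharges=5
Acc 10: bank0 row2 -> MISS (open row2); precharges=6
Acc 11: bank1 row1 -> MISS (open row1); precharges=7
Acc 12: bank1 row4 -> MISS (open row4); precharges=8
Acc 13: bank0 row2 -> HIT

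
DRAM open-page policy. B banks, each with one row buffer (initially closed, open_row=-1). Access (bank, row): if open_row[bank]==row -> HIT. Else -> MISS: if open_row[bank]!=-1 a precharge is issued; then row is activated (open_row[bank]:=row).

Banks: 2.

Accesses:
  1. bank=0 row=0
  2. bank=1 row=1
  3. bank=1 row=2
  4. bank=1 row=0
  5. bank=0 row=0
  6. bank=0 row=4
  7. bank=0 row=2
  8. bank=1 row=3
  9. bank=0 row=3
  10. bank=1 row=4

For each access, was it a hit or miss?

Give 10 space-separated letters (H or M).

Acc 1: bank0 row0 -> MISS (open row0); precharges=0
Acc 2: bank1 row1 -> MISS (open row1); precharges=0
Acc 3: bank1 row2 -> MISS (open row2); precharges=1
Acc 4: bank1 row0 -> MISS (open row0); precharges=2
Acc 5: bank0 row0 -> HIT
Acc 6: bank0 row4 -> MISS (open row4); precharges=3
Acc 7: bank0 row2 -> MISS (open row2); precharges=4
Acc 8: bank1 row3 -> MISS (open row3); precharges=5
Acc 9: bank0 row3 -> MISS (open row3); precharges=6
Acc 10: bank1 row4 -> MISS (open row4); precharges=7

Answer: M M M M H M M M M M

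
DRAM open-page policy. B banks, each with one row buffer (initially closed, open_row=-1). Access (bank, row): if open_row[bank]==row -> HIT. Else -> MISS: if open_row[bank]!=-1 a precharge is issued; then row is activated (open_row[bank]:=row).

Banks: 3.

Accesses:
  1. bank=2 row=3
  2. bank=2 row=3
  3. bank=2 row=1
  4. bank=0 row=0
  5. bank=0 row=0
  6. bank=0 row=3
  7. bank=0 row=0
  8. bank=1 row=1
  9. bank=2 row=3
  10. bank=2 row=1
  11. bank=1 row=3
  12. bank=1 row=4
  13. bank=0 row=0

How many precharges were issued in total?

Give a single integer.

Answer: 7

Derivation:
Acc 1: bank2 row3 -> MISS (open row3); precharges=0
Acc 2: bank2 row3 -> HIT
Acc 3: bank2 row1 -> MISS (open row1); precharges=1
Acc 4: bank0 row0 -> MISS (open row0); precharges=1
Acc 5: bank0 row0 -> HIT
Acc 6: bank0 row3 -> MISS (open row3); precharges=2
Acc 7: bank0 row0 -> MISS (open row0); precharges=3
Acc 8: bank1 row1 -> MISS (open row1); precharges=3
Acc 9: bank2 row3 -> MISS (open row3); precharges=4
Acc 10: bank2 row1 -> MISS (open row1); precharges=5
Acc 11: bank1 row3 -> MISS (open row3); precharges=6
Acc 12: bank1 row4 -> MISS (open row4); precharges=7
Acc 13: bank0 row0 -> HIT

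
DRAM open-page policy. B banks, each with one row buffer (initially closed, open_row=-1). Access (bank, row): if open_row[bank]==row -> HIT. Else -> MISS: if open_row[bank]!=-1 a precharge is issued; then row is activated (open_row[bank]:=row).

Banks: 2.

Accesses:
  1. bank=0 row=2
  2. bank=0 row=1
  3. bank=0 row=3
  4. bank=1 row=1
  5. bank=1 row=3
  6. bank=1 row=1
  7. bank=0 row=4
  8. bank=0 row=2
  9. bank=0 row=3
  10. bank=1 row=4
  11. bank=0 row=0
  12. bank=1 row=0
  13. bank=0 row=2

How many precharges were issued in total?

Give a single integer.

Acc 1: bank0 row2 -> MISS (open row2); precharges=0
Acc 2: bank0 row1 -> MISS (open row1); precharges=1
Acc 3: bank0 row3 -> MISS (open row3); precharges=2
Acc 4: bank1 row1 -> MISS (open row1); precharges=2
Acc 5: bank1 row3 -> MISS (open row3); precharges=3
Acc 6: bank1 row1 -> MISS (open row1); precharges=4
Acc 7: bank0 row4 -> MISS (open row4); precharges=5
Acc 8: bank0 row2 -> MISS (open row2); precharges=6
Acc 9: bank0 row3 -> MISS (open row3); precharges=7
Acc 10: bank1 row4 -> MISS (open row4); precharges=8
Acc 11: bank0 row0 -> MISS (open row0); precharges=9
Acc 12: bank1 row0 -> MISS (open row0); precharges=10
Acc 13: bank0 row2 -> MISS (open row2); precharges=11

Answer: 11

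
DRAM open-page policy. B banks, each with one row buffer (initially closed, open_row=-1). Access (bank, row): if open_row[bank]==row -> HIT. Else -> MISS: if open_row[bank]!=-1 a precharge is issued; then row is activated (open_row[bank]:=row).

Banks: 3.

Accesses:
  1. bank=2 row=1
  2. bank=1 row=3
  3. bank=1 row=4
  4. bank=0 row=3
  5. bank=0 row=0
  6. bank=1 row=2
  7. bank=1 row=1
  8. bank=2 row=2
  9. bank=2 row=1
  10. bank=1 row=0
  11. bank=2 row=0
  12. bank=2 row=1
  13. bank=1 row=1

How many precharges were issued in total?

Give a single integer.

Acc 1: bank2 row1 -> MISS (open row1); precharges=0
Acc 2: bank1 row3 -> MISS (open row3); precharges=0
Acc 3: bank1 row4 -> MISS (open row4); precharges=1
Acc 4: bank0 row3 -> MISS (open row3); precharges=1
Acc 5: bank0 row0 -> MISS (open row0); precharges=2
Acc 6: bank1 row2 -> MISS (open row2); precharges=3
Acc 7: bank1 row1 -> MISS (open row1); precharges=4
Acc 8: bank2 row2 -> MISS (open row2); precharges=5
Acc 9: bank2 row1 -> MISS (open row1); precharges=6
Acc 10: bank1 row0 -> MISS (open row0); precharges=7
Acc 11: bank2 row0 -> MISS (open row0); precharges=8
Acc 12: bank2 row1 -> MISS (open row1); precharges=9
Acc 13: bank1 row1 -> MISS (open row1); precharges=10

Answer: 10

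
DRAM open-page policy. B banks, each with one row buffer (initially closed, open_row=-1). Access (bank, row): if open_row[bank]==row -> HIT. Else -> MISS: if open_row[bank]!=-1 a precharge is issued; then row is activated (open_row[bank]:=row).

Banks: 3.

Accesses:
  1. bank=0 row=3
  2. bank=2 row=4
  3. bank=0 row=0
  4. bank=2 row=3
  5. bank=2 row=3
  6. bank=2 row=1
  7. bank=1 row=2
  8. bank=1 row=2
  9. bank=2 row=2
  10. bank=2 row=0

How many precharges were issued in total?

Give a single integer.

Answer: 5

Derivation:
Acc 1: bank0 row3 -> MISS (open row3); precharges=0
Acc 2: bank2 row4 -> MISS (open row4); precharges=0
Acc 3: bank0 row0 -> MISS (open row0); precharges=1
Acc 4: bank2 row3 -> MISS (open row3); precharges=2
Acc 5: bank2 row3 -> HIT
Acc 6: bank2 row1 -> MISS (open row1); precharges=3
Acc 7: bank1 row2 -> MISS (open row2); precharges=3
Acc 8: bank1 row2 -> HIT
Acc 9: bank2 row2 -> MISS (open row2); precharges=4
Acc 10: bank2 row0 -> MISS (open row0); precharges=5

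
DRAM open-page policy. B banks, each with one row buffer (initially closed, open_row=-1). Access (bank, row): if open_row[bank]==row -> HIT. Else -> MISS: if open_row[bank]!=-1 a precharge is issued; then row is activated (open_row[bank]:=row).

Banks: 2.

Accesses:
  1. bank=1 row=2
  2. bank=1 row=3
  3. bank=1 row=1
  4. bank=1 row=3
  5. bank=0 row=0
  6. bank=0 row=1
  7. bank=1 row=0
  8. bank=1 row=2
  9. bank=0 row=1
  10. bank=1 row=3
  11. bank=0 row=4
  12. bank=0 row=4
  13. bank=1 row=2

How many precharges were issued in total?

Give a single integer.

Acc 1: bank1 row2 -> MISS (open row2); precharges=0
Acc 2: bank1 row3 -> MISS (open row3); precharges=1
Acc 3: bank1 row1 -> MISS (open row1); precharges=2
Acc 4: bank1 row3 -> MISS (open row3); precharges=3
Acc 5: bank0 row0 -> MISS (open row0); precharges=3
Acc 6: bank0 row1 -> MISS (open row1); precharges=4
Acc 7: bank1 row0 -> MISS (open row0); precharges=5
Acc 8: bank1 row2 -> MISS (open row2); precharges=6
Acc 9: bank0 row1 -> HIT
Acc 10: bank1 row3 -> MISS (open row3); precharges=7
Acc 11: bank0 row4 -> MISS (open row4); precharges=8
Acc 12: bank0 row4 -> HIT
Acc 13: bank1 row2 -> MISS (open row2); precharges=9

Answer: 9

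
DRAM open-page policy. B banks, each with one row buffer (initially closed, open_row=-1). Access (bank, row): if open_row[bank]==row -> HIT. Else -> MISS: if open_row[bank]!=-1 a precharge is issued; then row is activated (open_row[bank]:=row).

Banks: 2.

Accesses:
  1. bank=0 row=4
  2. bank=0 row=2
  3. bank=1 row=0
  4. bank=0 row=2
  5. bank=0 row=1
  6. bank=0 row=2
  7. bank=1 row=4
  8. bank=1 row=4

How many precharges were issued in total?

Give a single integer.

Answer: 4

Derivation:
Acc 1: bank0 row4 -> MISS (open row4); precharges=0
Acc 2: bank0 row2 -> MISS (open row2); precharges=1
Acc 3: bank1 row0 -> MISS (open row0); precharges=1
Acc 4: bank0 row2 -> HIT
Acc 5: bank0 row1 -> MISS (open row1); precharges=2
Acc 6: bank0 row2 -> MISS (open row2); precharges=3
Acc 7: bank1 row4 -> MISS (open row4); precharges=4
Acc 8: bank1 row4 -> HIT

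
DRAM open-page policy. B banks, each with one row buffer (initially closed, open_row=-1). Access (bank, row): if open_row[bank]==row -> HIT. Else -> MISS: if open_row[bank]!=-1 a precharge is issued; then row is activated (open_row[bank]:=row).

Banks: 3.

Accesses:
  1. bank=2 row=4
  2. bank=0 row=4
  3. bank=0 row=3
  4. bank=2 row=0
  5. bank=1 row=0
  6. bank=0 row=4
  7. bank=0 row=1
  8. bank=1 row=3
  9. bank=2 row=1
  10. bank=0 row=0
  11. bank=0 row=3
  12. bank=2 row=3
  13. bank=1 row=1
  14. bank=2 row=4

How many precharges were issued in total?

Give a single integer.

Answer: 11

Derivation:
Acc 1: bank2 row4 -> MISS (open row4); precharges=0
Acc 2: bank0 row4 -> MISS (open row4); precharges=0
Acc 3: bank0 row3 -> MISS (open row3); precharges=1
Acc 4: bank2 row0 -> MISS (open row0); precharges=2
Acc 5: bank1 row0 -> MISS (open row0); precharges=2
Acc 6: bank0 row4 -> MISS (open row4); precharges=3
Acc 7: bank0 row1 -> MISS (open row1); precharges=4
Acc 8: bank1 row3 -> MISS (open row3); precharges=5
Acc 9: bank2 row1 -> MISS (open row1); precharges=6
Acc 10: bank0 row0 -> MISS (open row0); precharges=7
Acc 11: bank0 row3 -> MISS (open row3); precharges=8
Acc 12: bank2 row3 -> MISS (open row3); precharges=9
Acc 13: bank1 row1 -> MISS (open row1); precharges=10
Acc 14: bank2 row4 -> MISS (open row4); precharges=11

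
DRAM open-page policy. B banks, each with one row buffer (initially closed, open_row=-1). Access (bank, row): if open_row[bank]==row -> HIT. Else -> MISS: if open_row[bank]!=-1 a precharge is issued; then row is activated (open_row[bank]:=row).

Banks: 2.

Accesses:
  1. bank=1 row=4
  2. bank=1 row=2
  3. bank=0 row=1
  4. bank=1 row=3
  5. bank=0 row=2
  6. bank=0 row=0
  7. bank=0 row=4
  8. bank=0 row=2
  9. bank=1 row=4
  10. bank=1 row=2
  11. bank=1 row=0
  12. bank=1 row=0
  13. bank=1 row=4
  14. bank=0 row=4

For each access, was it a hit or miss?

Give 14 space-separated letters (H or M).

Answer: M M M M M M M M M M M H M M

Derivation:
Acc 1: bank1 row4 -> MISS (open row4); precharges=0
Acc 2: bank1 row2 -> MISS (open row2); precharges=1
Acc 3: bank0 row1 -> MISS (open row1); precharges=1
Acc 4: bank1 row3 -> MISS (open row3); precharges=2
Acc 5: bank0 row2 -> MISS (open row2); precharges=3
Acc 6: bank0 row0 -> MISS (open row0); precharges=4
Acc 7: bank0 row4 -> MISS (open row4); precharges=5
Acc 8: bank0 row2 -> MISS (open row2); precharges=6
Acc 9: bank1 row4 -> MISS (open row4); precharges=7
Acc 10: bank1 row2 -> MISS (open row2); precharges=8
Acc 11: bank1 row0 -> MISS (open row0); precharges=9
Acc 12: bank1 row0 -> HIT
Acc 13: bank1 row4 -> MISS (open row4); precharges=10
Acc 14: bank0 row4 -> MISS (open row4); precharges=11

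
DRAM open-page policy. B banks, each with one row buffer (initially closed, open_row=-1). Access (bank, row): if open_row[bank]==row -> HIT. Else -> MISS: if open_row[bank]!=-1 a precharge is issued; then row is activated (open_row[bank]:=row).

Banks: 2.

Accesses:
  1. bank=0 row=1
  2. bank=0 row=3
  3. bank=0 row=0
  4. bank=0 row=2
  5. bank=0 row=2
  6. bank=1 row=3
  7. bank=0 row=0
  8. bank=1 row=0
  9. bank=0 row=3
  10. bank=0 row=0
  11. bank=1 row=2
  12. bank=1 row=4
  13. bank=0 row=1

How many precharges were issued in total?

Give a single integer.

Answer: 10

Derivation:
Acc 1: bank0 row1 -> MISS (open row1); precharges=0
Acc 2: bank0 row3 -> MISS (open row3); precharges=1
Acc 3: bank0 row0 -> MISS (open row0); precharges=2
Acc 4: bank0 row2 -> MISS (open row2); precharges=3
Acc 5: bank0 row2 -> HIT
Acc 6: bank1 row3 -> MISS (open row3); precharges=3
Acc 7: bank0 row0 -> MISS (open row0); precharges=4
Acc 8: bank1 row0 -> MISS (open row0); precharges=5
Acc 9: bank0 row3 -> MISS (open row3); precharges=6
Acc 10: bank0 row0 -> MISS (open row0); precharges=7
Acc 11: bank1 row2 -> MISS (open row2); precharges=8
Acc 12: bank1 row4 -> MISS (open row4); precharges=9
Acc 13: bank0 row1 -> MISS (open row1); precharges=10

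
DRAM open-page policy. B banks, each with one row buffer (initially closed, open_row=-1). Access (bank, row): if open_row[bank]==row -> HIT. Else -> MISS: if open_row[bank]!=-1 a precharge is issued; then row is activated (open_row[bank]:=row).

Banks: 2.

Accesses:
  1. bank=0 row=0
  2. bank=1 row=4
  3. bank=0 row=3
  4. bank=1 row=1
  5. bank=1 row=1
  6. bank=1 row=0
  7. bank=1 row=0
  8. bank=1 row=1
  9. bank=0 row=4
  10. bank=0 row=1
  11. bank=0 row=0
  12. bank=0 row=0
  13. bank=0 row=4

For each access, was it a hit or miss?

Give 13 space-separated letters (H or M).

Answer: M M M M H M H M M M M H M

Derivation:
Acc 1: bank0 row0 -> MISS (open row0); precharges=0
Acc 2: bank1 row4 -> MISS (open row4); precharges=0
Acc 3: bank0 row3 -> MISS (open row3); precharges=1
Acc 4: bank1 row1 -> MISS (open row1); precharges=2
Acc 5: bank1 row1 -> HIT
Acc 6: bank1 row0 -> MISS (open row0); precharges=3
Acc 7: bank1 row0 -> HIT
Acc 8: bank1 row1 -> MISS (open row1); precharges=4
Acc 9: bank0 row4 -> MISS (open row4); precharges=5
Acc 10: bank0 row1 -> MISS (open row1); precharges=6
Acc 11: bank0 row0 -> MISS (open row0); precharges=7
Acc 12: bank0 row0 -> HIT
Acc 13: bank0 row4 -> MISS (open row4); precharges=8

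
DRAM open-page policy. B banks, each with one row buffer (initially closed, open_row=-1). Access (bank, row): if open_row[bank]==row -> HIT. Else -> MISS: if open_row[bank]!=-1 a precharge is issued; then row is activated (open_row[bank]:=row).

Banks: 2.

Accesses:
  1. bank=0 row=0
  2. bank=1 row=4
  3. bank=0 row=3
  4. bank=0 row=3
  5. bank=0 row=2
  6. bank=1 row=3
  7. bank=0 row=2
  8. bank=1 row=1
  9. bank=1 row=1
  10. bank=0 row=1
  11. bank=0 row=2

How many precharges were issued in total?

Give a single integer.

Answer: 6

Derivation:
Acc 1: bank0 row0 -> MISS (open row0); precharges=0
Acc 2: bank1 row4 -> MISS (open row4); precharges=0
Acc 3: bank0 row3 -> MISS (open row3); precharges=1
Acc 4: bank0 row3 -> HIT
Acc 5: bank0 row2 -> MISS (open row2); precharges=2
Acc 6: bank1 row3 -> MISS (open row3); precharges=3
Acc 7: bank0 row2 -> HIT
Acc 8: bank1 row1 -> MISS (open row1); precharges=4
Acc 9: bank1 row1 -> HIT
Acc 10: bank0 row1 -> MISS (open row1); precharges=5
Acc 11: bank0 row2 -> MISS (open row2); precharges=6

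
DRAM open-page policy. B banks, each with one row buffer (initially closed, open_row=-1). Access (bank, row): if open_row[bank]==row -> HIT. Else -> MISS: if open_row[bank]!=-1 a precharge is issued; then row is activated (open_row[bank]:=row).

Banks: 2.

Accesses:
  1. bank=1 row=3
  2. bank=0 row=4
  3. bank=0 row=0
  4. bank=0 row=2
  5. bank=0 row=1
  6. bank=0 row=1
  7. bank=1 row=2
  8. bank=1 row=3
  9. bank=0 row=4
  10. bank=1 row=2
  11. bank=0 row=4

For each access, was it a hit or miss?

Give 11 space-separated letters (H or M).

Acc 1: bank1 row3 -> MISS (open row3); precharges=0
Acc 2: bank0 row4 -> MISS (open row4); precharges=0
Acc 3: bank0 row0 -> MISS (open row0); precharges=1
Acc 4: bank0 row2 -> MISS (open row2); precharges=2
Acc 5: bank0 row1 -> MISS (open row1); precharges=3
Acc 6: bank0 row1 -> HIT
Acc 7: bank1 row2 -> MISS (open row2); precharges=4
Acc 8: bank1 row3 -> MISS (open row3); precharges=5
Acc 9: bank0 row4 -> MISS (open row4); precharges=6
Acc 10: bank1 row2 -> MISS (open row2); precharges=7
Acc 11: bank0 row4 -> HIT

Answer: M M M M M H M M M M H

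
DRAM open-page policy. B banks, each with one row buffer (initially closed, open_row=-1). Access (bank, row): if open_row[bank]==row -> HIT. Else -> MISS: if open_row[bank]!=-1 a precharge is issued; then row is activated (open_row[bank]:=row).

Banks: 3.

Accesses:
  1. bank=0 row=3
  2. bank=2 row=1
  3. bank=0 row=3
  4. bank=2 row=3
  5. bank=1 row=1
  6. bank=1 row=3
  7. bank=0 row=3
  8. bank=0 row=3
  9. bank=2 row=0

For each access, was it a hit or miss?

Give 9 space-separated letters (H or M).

Acc 1: bank0 row3 -> MISS (open row3); precharges=0
Acc 2: bank2 row1 -> MISS (open row1); precharges=0
Acc 3: bank0 row3 -> HIT
Acc 4: bank2 row3 -> MISS (open row3); precharges=1
Acc 5: bank1 row1 -> MISS (open row1); precharges=1
Acc 6: bank1 row3 -> MISS (open row3); precharges=2
Acc 7: bank0 row3 -> HIT
Acc 8: bank0 row3 -> HIT
Acc 9: bank2 row0 -> MISS (open row0); precharges=3

Answer: M M H M M M H H M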